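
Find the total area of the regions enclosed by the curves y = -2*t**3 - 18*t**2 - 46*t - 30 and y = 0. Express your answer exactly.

16

Set the curves equal: -2*t**3 - 18*t**2 - 46*t - 30 = 0, so -2*t**3 - 18*t**2 - 46*t - 30 = 0, which factors as -2*(t + 1)*(t + 3)*(t + 5) = 0. The curves meet at t = -5, -3, -1.
On [-5, -3], y = 0 is on top; that piece has area ∫[-5,-3] (-(-2*t**3 - 18*t**2 - 46*t - 30)) dt = 8.
On [-3, -1], y = -2*t**3 - 18*t**2 - 46*t - 30 is on top; that piece has area ∫[-3,-1] (-2*t**3 - 18*t**2 - 46*t - 30) dt = 8.
Total enclosed area = 8 + 8 = 16.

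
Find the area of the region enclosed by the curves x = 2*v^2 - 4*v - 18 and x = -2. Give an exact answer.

Both boundary curves give x as a function of v, so integrate with respect to v. Setting them equal: 2*v^2 - 4*v - 16 = 0, i.e. 2*(v - 4)*(v + 2) = 0, so they meet at v = -2, 4.
For v in [-2, 4], x = 2*v^2 - 4*v - 18 is on the left; area = ∫[-2,4] (-(2*v^2 - 4*v - 16)) dv = 72.

72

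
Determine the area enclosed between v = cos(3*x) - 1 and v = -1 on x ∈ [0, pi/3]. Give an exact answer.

2/3

The difference (cos(3*x) - 1) - (-1) = cos(3*x) changes sign at x = pi/6 inside [0, pi/3], so split the integral there.
∫[0,pi/6] (cos(3*x)) dx = 1/3.
∫[pi/6,pi/3] (cos(3*x)) dx = -1/3; the area of that piece is 1/3.
Total area = 1/3 + 1/3 = 2/3.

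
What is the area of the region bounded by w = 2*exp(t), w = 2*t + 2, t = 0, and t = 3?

On [0, 3], (2*exp(t)) - (2*t + 2) = -2*t + 2*exp(t) - 2 is ≥ 0 throughout, so the area is a single integral of |-2*t + 2*exp(t) - 2|.
∫[0,3] (-2*t + 2*exp(t) - 2) dt = -17 + 2*exp(3).

-17 + 2*exp(3)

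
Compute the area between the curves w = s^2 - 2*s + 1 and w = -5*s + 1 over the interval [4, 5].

203/6

On [4, 5], (s^2 - 2*s + 1) - (-5*s + 1) = s^2 + 3*s is ≥ 0 throughout, so the area is a single integral of |s^2 + 3*s|.
∫[4,5] (s^2 + 3*s) ds = 203/6.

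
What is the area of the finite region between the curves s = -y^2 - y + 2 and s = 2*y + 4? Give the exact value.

Both boundary curves give s as a function of y, so integrate with respect to y. Setting them equal: -y^2 - 3*y - 2 = 0, i.e. -(y + 1)*(y + 2) = 0, so they meet at y = -2, -1.
For y in [-2, -1], s = -y^2 - y + 2 is on the right; area = ∫[-2,-1] (-y^2 - 3*y - 2) dy = 1/6.

1/6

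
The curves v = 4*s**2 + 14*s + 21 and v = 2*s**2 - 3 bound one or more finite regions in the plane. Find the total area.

Set the curves equal: 4*s**2 + 14*s + 21 = 2*s**2 - 3, so 2*s**2 + 14*s + 24 = 0, which factors as 2*(s + 3)*(s + 4) = 0. The curves meet at s = -4, -3.
On [-4, -3], v = 2*s**2 - 3 is on top; that piece has area ∫[-4,-3] (-(2*s**2 + 14*s + 24)) ds = 1/3.

1/3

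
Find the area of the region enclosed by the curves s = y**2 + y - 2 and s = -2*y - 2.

9/2

Both boundary curves give s as a function of y, so integrate with respect to y. Setting them equal: y**2 + 3*y = 0, i.e. y*(y + 3) = 0, so they meet at y = -3, 0.
For y in [-3, 0], s = y**2 + y - 2 is on the left; area = ∫[-3,0] (-(y**2 + 3*y)) dy = 9/2.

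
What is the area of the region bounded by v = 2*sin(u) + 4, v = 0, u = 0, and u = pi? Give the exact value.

On [0, pi], (2*sin(u) + 4) - (0) = 2*sin(u) + 4 is ≥ 0 throughout, so the area is a single integral of |2*sin(u) + 4|.
∫[0,pi] (2*sin(u) + 4) du = 4 + 4*pi.

4 + 4*pi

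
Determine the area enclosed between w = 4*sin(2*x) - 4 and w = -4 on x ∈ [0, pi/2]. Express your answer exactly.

On [0, pi/2], (4*sin(2*x) - 4) - (-4) = 4*sin(2*x) is ≥ 0 throughout, so the area is a single integral of |4*sin(2*x)|.
∫[0,pi/2] (4*sin(2*x)) dx = 4.

4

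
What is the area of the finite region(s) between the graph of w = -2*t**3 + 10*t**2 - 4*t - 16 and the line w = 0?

The curve meets the t-axis where -2*t**3 + 10*t**2 - 4*t - 16 = 0, i.e. -2*(t - 4)*(t - 2)*(t + 1) = 0, at t = -1, 2, 4.
On [-1, 2] the curve lies below the axis; ∫[-1,2] (-2*t**3 + 10*t**2 - 4*t - 16) dt = -63/2, giving area 63/2.
On [2, 4] the curve lies above the axis; ∫[2,4] (-2*t**3 + 10*t**2 - 4*t - 16) dt = 32/3, giving area 32/3.
Total area = 63/2 + 32/3 = 253/6.

253/6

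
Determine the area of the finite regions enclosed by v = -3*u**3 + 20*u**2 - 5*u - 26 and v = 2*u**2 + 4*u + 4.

243/2

Set the curves equal: -3*u**3 + 20*u**2 - 5*u - 26 = 2*u**2 + 4*u + 4, so -3*u**3 + 18*u**2 - 9*u - 30 = 0, which factors as -3*(u - 5)*(u - 2)*(u + 1) = 0. The curves meet at u = -1, 2, 5.
On [-1, 2], v = 2*u**2 + 4*u + 4 is on top; that piece has area ∫[-1,2] (-(-3*u**3 + 18*u**2 - 9*u - 30)) du = 243/4.
On [2, 5], v = -3*u**3 + 20*u**2 - 5*u - 26 is on top; that piece has area ∫[2,5] (-3*u**3 + 18*u**2 - 9*u - 30) du = 243/4.
Total enclosed area = 243/4 + 243/4 = 243/2.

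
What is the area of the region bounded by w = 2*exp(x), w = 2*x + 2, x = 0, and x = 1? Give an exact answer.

On [0, 1], (2*exp(x)) - (2*x + 2) = -2*x + 2*exp(x) - 2 is ≥ 0 throughout, so the area is a single integral of |-2*x + 2*exp(x) - 2|.
∫[0,1] (-2*x + 2*exp(x) - 2) dx = -5 + 2*exp(1).

-5 + 2*exp(1)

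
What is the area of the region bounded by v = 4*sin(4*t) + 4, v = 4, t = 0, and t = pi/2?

The difference (4*sin(4*t) + 4) - (4) = 4*sin(4*t) changes sign at t = pi/4 inside [0, pi/2], so split the integral there.
∫[0,pi/4] (4*sin(4*t)) dt = 2.
∫[pi/4,pi/2] (4*sin(4*t)) dt = -2; the area of that piece is 2.
Total area = 2 + 2 = 4.

4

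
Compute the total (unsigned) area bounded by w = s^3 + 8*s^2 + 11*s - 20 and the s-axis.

443/6

The curve meets the s-axis where s^3 + 8*s^2 + 11*s - 20 = 0, i.e. (s - 1)*(s + 4)*(s + 5) = 0, at s = -5, -4, 1.
On [-5, -4] the curve lies above the axis; ∫[-5,-4] (s^3 + 8*s^2 + 11*s - 20) ds = 11/12, giving area 11/12.
On [-4, 1] the curve lies below the axis; ∫[-4,1] (s^3 + 8*s^2 + 11*s - 20) ds = -875/12, giving area 875/12.
Total area = 11/12 + 875/12 = 443/6.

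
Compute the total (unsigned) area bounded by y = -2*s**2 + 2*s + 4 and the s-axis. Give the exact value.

The curve meets the s-axis where -2*s**2 + 2*s + 4 = 0, i.e. -2*(s - 2)*(s + 1) = 0, at s = -1, 2.
On [-1, 2] the curve lies above the axis; ∫[-1,2] (-2*s**2 + 2*s + 4) ds = 9, giving area 9.

9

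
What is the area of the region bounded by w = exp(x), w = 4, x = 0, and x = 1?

5 - exp(1)

On [0, 1], (exp(x)) - (4) = exp(x) - 4 is ≤ 0 throughout, so the area is a single integral of |exp(x) - 4|.
∫[0,1] (exp(x) - 4) dx = -5 + exp(1); the area of that piece is 5 - exp(1).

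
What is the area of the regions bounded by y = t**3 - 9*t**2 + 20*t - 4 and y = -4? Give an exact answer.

131/4

Set the curves equal: t**3 - 9*t**2 + 20*t - 4 = -4, so t**3 - 9*t**2 + 20*t = 0, which factors as t*(t - 5)*(t - 4) = 0. The curves meet at t = 0, 4, 5.
On [0, 4], y = t**3 - 9*t**2 + 20*t - 4 is on top; that piece has area ∫[0,4] (t**3 - 9*t**2 + 20*t) dt = 32.
On [4, 5], y = -4 is on top; that piece has area ∫[4,5] (-(t**3 - 9*t**2 + 20*t)) dt = 3/4.
Total enclosed area = 32 + 3/4 = 131/4.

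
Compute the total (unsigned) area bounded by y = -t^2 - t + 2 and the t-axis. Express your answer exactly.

9/2

The curve meets the t-axis where -t^2 - t + 2 = 0, i.e. -(t - 1)*(t + 2) = 0, at t = -2, 1.
On [-2, 1] the curve lies above the axis; ∫[-2,1] (-t^2 - t + 2) dt = 9/2, giving area 9/2.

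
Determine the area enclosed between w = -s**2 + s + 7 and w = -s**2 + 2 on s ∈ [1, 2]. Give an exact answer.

On [1, 2], (-s**2 + s + 7) - (-s**2 + 2) = s + 5 is ≥ 0 throughout, so the area is a single integral of |s + 5|.
∫[1,2] (s + 5) ds = 13/2.

13/2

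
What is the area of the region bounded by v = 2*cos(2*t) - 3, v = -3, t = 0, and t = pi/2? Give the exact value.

The difference (2*cos(2*t) - 3) - (-3) = 2*cos(2*t) changes sign at t = pi/4 inside [0, pi/2], so split the integral there.
∫[0,pi/4] (2*cos(2*t)) dt = 1.
∫[pi/4,pi/2] (2*cos(2*t)) dt = -1; the area of that piece is 1.
Total area = 1 + 1 = 2.

2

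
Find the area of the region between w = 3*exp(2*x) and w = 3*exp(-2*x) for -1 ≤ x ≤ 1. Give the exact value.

-6 + 3*exp(-2) + 3*exp(2)

The difference (3*exp(2*x)) - (3*exp(-2*x)) = 3*exp(2*x) - 3*exp(-2*x) changes sign at x = 0 inside [-1, 1], so split the integral there.
∫[-1,0] (3*exp(2*x) - 3*exp(-2*x)) dx = -3*exp(2)/2 - 3*exp(-2)/2 + 3; the area of that piece is -3 + 3*exp(-2)/2 + 3*exp(2)/2.
∫[0,1] (3*exp(2*x) - 3*exp(-2*x)) dx = -3 + 3*exp(-2)/2 + 3*exp(2)/2.
Total area = (-3 + 3*exp(-2)/2 + 3*exp(2)/2) + (-3 + 3*exp(-2)/2 + 3*exp(2)/2) = -6 + 3*exp(-2) + 3*exp(2).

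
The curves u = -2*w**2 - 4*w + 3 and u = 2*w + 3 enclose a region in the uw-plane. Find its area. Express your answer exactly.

9

Both boundary curves give u as a function of w, so integrate with respect to w. Setting them equal: -2*w**2 - 6*w = 0, i.e. -2*w*(w + 3) = 0, so they meet at w = -3, 0.
For w in [-3, 0], u = -2*w**2 - 4*w + 3 is on the right; area = ∫[-3,0] (-2*w**2 - 6*w) dw = 9.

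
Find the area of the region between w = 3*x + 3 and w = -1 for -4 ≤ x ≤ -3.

13/2

On [-4, -3], (3*x + 3) - (-1) = 3*x + 4 is ≤ 0 throughout, so the area is a single integral of |3*x + 4|.
∫[-4,-3] (3*x + 4) dx = -13/2; the area of that piece is 13/2.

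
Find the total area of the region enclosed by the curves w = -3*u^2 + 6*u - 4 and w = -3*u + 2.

Set the curves equal: -3*u^2 + 6*u - 4 = -3*u + 2, so -3*u^2 + 9*u - 6 = 0, which factors as -3*(u - 2)*(u - 1) = 0. The curves meet at u = 1, 2.
On [1, 2], w = -3*u^2 + 6*u - 4 is on top; that piece has area ∫[1,2] (-3*u^2 + 9*u - 6) du = 1/2.

1/2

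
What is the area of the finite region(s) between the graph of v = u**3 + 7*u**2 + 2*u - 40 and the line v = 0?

1741/12

The curve meets the u-axis where u**3 + 7*u**2 + 2*u - 40 = 0, i.e. (u - 2)*(u + 4)*(u + 5) = 0, at u = -5, -4, 2.
On [-5, -4] the curve lies above the axis; ∫[-5,-4] (u**3 + 7*u**2 + 2*u - 40) du = 13/12, giving area 13/12.
On [-4, 2] the curve lies below the axis; ∫[-4,2] (u**3 + 7*u**2 + 2*u - 40) du = -144, giving area 144.
Total area = 13/12 + 144 = 1741/12.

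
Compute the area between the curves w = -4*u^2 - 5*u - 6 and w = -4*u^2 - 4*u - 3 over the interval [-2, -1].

On [-2, -1], (-4*u^2 - 5*u - 6) - (-4*u^2 - 4*u - 3) = -u - 3 is ≤ 0 throughout, so the area is a single integral of |-u - 3|.
∫[-2,-1] (-u - 3) du = -3/2; the area of that piece is 3/2.

3/2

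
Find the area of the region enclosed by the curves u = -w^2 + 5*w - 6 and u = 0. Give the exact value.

1/6

Both boundary curves give u as a function of w, so integrate with respect to w. Setting them equal: -w^2 + 5*w - 6 = 0, i.e. -(w - 3)*(w - 2) = 0, so they meet at w = 2, 3.
For w in [2, 3], u = -w^2 + 5*w - 6 is on the right; area = ∫[2,3] (-w^2 + 5*w - 6) dw = 1/6.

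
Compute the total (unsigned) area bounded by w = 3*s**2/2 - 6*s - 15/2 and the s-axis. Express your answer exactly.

The curve meets the s-axis where 3*s**2/2 - 6*s - 15/2 = 0, i.e. 3*(s - 5)*(s + 1)/2 = 0, at s = -1, 5.
On [-1, 5] the curve lies below the axis; ∫[-1,5] (3*s**2/2 - 6*s - 15/2) ds = -54, giving area 54.

54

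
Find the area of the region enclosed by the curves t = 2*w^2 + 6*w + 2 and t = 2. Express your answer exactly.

9

Both boundary curves give t as a function of w, so integrate with respect to w. Setting them equal: 2*w^2 + 6*w = 0, i.e. 2*w*(w + 3) = 0, so they meet at w = -3, 0.
For w in [-3, 0], t = 2*w^2 + 6*w + 2 is on the left; area = ∫[-3,0] (-(2*w^2 + 6*w)) dw = 9.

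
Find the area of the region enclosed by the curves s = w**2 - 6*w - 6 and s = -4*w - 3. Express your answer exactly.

Both boundary curves give s as a function of w, so integrate with respect to w. Setting them equal: w**2 - 2*w - 3 = 0, i.e. (w - 3)*(w + 1) = 0, so they meet at w = -1, 3.
For w in [-1, 3], s = w**2 - 6*w - 6 is on the left; area = ∫[-1,3] (-(w**2 - 2*w - 3)) dw = 32/3.

32/3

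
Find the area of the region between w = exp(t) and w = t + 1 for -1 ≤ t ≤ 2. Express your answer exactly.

-9/2 - exp(-1) + exp(2)

On [-1, 2], (exp(t)) - (t + 1) = -t + exp(t) - 1 is ≥ 0 throughout, so the area is a single integral of |-t + exp(t) - 1|.
∫[-1,2] (-t + exp(t) - 1) dt = -9/2 - exp(-1) + exp(2).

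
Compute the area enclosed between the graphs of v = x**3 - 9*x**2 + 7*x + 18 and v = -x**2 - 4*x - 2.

443/6

Set the curves equal: x**3 - 9*x**2 + 7*x + 18 = -x**2 - 4*x - 2, so x**3 - 8*x**2 + 11*x + 20 = 0, which factors as (x - 5)*(x - 4)*(x + 1) = 0. The curves meet at x = -1, 4, 5.
On [-1, 4], v = x**3 - 9*x**2 + 7*x + 18 is on top; that piece has area ∫[-1,4] (x**3 - 8*x**2 + 11*x + 20) dx = 875/12.
On [4, 5], v = -x**2 - 4*x - 2 is on top; that piece has area ∫[4,5] (-(x**3 - 8*x**2 + 11*x + 20)) dx = 11/12.
Total enclosed area = 875/12 + 11/12 = 443/6.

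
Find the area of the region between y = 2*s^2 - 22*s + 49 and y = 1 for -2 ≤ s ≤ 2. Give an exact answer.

608/3

On [-2, 2], (2*s^2 - 22*s + 49) - (1) = 2*s^2 - 22*s + 48 is ≥ 0 throughout, so the area is a single integral of |2*s^2 - 22*s + 48|.
∫[-2,2] (2*s^2 - 22*s + 48) ds = 608/3.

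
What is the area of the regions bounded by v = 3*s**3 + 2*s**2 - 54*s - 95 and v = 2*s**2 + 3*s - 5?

Set the curves equal: 3*s**3 + 2*s**2 - 54*s - 95 = 2*s**2 + 3*s - 5, so 3*s**3 - 57*s - 90 = 0, which factors as 3*(s - 5)*(s + 2)*(s + 3) = 0. The curves meet at s = -3, -2, 5.
On [-3, -2], v = 3*s**3 + 2*s**2 - 54*s - 95 is on top; that piece has area ∫[-3,-2] (3*s**3 - 57*s - 90) ds = 15/4.
On [-2, 5], v = 2*s**2 + 3*s - 5 is on top; that piece has area ∫[-2,5] (-(3*s**3 - 57*s - 90)) ds = 3087/4.
Total enclosed area = 15/4 + 3087/4 = 1551/2.

1551/2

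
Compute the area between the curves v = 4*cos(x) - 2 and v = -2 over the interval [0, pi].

The difference (4*cos(x) - 2) - (-2) = 4*cos(x) changes sign at x = pi/2 inside [0, pi], so split the integral there.
∫[0,pi/2] (4*cos(x)) dx = 4.
∫[pi/2,pi] (4*cos(x)) dx = -4; the area of that piece is 4.
Total area = 4 + 4 = 8.

8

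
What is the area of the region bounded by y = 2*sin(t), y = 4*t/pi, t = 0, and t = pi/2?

2 - pi/2

On [0, pi/2], (2*sin(t)) - (4*t/pi) = -4*t/pi + 2*sin(t) is ≥ 0 throughout, so the area is a single integral of |-4*t/pi + 2*sin(t)|.
∫[0,pi/2] (-4*t/pi + 2*sin(t)) dt = 2 - pi/2.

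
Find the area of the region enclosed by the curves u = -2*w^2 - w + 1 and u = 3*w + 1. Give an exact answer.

Both boundary curves give u as a function of w, so integrate with respect to w. Setting them equal: -2*w^2 - 4*w = 0, i.e. -2*w*(w + 2) = 0, so they meet at w = -2, 0.
For w in [-2, 0], u = -2*w^2 - w + 1 is on the right; area = ∫[-2,0] (-2*w^2 - 4*w) dw = 8/3.

8/3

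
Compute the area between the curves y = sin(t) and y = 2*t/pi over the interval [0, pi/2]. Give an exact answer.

1 - pi/4

On [0, pi/2], (sin(t)) - (2*t/pi) = -2*t/pi + sin(t) is ≥ 0 throughout, so the area is a single integral of |-2*t/pi + sin(t)|.
∫[0,pi/2] (-2*t/pi + sin(t)) dt = 1 - pi/4.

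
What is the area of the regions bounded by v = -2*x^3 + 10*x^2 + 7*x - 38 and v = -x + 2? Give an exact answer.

Set the curves equal: -2*x^3 + 10*x^2 + 7*x - 38 = -x + 2, so -2*x^3 + 10*x^2 + 8*x - 40 = 0, which factors as -2*(x - 5)*(x - 2)*(x + 2) = 0. The curves meet at x = -2, 2, 5.
On [-2, 2], v = -x + 2 is on top; that piece has area ∫[-2,2] (-(-2*x^3 + 10*x^2 + 8*x - 40)) dx = 320/3.
On [2, 5], v = -2*x^3 + 10*x^2 + 7*x - 38 is on top; that piece has area ∫[2,5] (-2*x^3 + 10*x^2 + 8*x - 40) dx = 99/2.
Total enclosed area = 320/3 + 99/2 = 937/6.

937/6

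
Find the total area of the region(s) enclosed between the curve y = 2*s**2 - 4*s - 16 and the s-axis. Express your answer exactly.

The curve meets the s-axis where 2*s**2 - 4*s - 16 = 0, i.e. 2*(s - 4)*(s + 2) = 0, at s = -2, 4.
On [-2, 4] the curve lies below the axis; ∫[-2,4] (2*s**2 - 4*s - 16) ds = -72, giving area 72.

72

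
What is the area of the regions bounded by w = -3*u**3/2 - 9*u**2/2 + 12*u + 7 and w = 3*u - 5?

Set the curves equal: -3*u**3/2 - 9*u**2/2 + 12*u + 7 = 3*u - 5, so -3*u**3/2 - 9*u**2/2 + 9*u + 12 = 0, which factors as -3*(u - 2)*(u + 1)*(u + 4)/2 = 0. The curves meet at u = -4, -1, 2.
On [-4, -1], w = 3*u - 5 is on top; that piece has area ∫[-4,-1] (-(-3*u**3/2 - 9*u**2/2 + 9*u + 12)) du = 243/8.
On [-1, 2], w = -3*u**3/2 - 9*u**2/2 + 12*u + 7 is on top; that piece has area ∫[-1,2] (-3*u**3/2 - 9*u**2/2 + 9*u + 12) du = 243/8.
Total enclosed area = 243/8 + 243/8 = 243/4.

243/4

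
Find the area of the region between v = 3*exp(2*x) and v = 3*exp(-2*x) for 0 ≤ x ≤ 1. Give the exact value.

On [0, 1], (3*exp(2*x)) - (3*exp(-2*x)) = 3*exp(2*x) - 3*exp(-2*x) is ≥ 0 throughout, so the area is a single integral of |3*exp(2*x) - 3*exp(-2*x)|.
∫[0,1] (3*exp(2*x) - 3*exp(-2*x)) dx = -3 + 3*exp(-2)/2 + 3*exp(2)/2.

-3 + 3*exp(-2)/2 + 3*exp(2)/2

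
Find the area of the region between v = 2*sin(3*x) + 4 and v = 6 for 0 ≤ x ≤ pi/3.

-4/3 + 2*pi/3

On [0, pi/3], (2*sin(3*x) + 4) - (6) = 2*sin(3*x) - 2 is ≤ 0 throughout, so the area is a single integral of |2*sin(3*x) - 2|.
∫[0,pi/3] (2*sin(3*x) - 2) dx = 4/3 - 2*pi/3; the area of that piece is -4/3 + 2*pi/3.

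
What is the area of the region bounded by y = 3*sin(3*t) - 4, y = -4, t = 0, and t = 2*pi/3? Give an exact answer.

The difference (3*sin(3*t) - 4) - (-4) = 3*sin(3*t) changes sign at t = pi/3 inside [0, 2*pi/3], so split the integral there.
∫[0,pi/3] (3*sin(3*t)) dt = 2.
∫[pi/3,2*pi/3] (3*sin(3*t)) dt = -2; the area of that piece is 2.
Total area = 2 + 2 = 4.

4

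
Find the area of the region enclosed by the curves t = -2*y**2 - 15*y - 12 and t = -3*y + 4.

Both boundary curves give t as a function of y, so integrate with respect to y. Setting them equal: -2*y**2 - 12*y - 16 = 0, i.e. -2*(y + 2)*(y + 4) = 0, so they meet at y = -4, -2.
For y in [-4, -2], t = -2*y**2 - 15*y - 12 is on the right; area = ∫[-4,-2] (-2*y**2 - 12*y - 16) dy = 8/3.

8/3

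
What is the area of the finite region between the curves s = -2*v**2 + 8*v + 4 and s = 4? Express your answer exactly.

64/3

Both boundary curves give s as a function of v, so integrate with respect to v. Setting them equal: -2*v**2 + 8*v = 0, i.e. -2*v*(v - 4) = 0, so they meet at v = 0, 4.
For v in [0, 4], s = -2*v**2 + 8*v + 4 is on the right; area = ∫[0,4] (-2*v**2 + 8*v) dv = 64/3.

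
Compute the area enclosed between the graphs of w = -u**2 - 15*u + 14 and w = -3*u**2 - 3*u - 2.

8/3

Set the curves equal: -u**2 - 15*u + 14 = -3*u**2 - 3*u - 2, so 2*u**2 - 12*u + 16 = 0, which factors as 2*(u - 4)*(u - 2) = 0. The curves meet at u = 2, 4.
On [2, 4], w = -3*u**2 - 3*u - 2 is on top; that piece has area ∫[2,4] (-(2*u**2 - 12*u + 16)) du = 8/3.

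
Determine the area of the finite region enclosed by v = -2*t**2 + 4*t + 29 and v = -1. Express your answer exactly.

512/3

Set the curves equal: -2*t**2 + 4*t + 29 = -1, so -2*t**2 + 4*t + 30 = 0, which factors as -2*(t - 5)*(t + 3) = 0. The curves meet at t = -3, 5.
On [-3, 5], v = -2*t**2 + 4*t + 29 is on top; that piece has area ∫[-3,5] (-2*t**2 + 4*t + 30) dt = 512/3.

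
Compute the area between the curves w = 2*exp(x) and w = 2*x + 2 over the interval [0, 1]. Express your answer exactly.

On [0, 1], (2*exp(x)) - (2*x + 2) = -2*x + 2*exp(x) - 2 is ≥ 0 throughout, so the area is a single integral of |-2*x + 2*exp(x) - 2|.
∫[0,1] (-2*x + 2*exp(x) - 2) dx = -5 + 2*exp(1).

-5 + 2*exp(1)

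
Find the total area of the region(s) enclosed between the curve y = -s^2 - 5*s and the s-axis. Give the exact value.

125/6

The curve meets the s-axis where -s^2 - 5*s = 0, i.e. -s*(s + 5) = 0, at s = -5, 0.
On [-5, 0] the curve lies above the axis; ∫[-5,0] (-s^2 - 5*s) ds = 125/6, giving area 125/6.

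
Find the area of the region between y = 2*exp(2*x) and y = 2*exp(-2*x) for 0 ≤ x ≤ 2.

-2 + exp(-4) + exp(4)

On [0, 2], (2*exp(2*x)) - (2*exp(-2*x)) = 2*exp(2*x) - 2*exp(-2*x) is ≥ 0 throughout, so the area is a single integral of |2*exp(2*x) - 2*exp(-2*x)|.
∫[0,2] (2*exp(2*x) - 2*exp(-2*x)) dx = -2 + exp(-4) + exp(4).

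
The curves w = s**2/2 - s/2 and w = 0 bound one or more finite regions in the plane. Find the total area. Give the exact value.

Set the curves equal: s**2/2 - s/2 = 0, so s**2/2 - s/2 = 0, which factors as s*(s - 1)/2 = 0. The curves meet at s = 0, 1.
On [0, 1], w = 0 is on top; that piece has area ∫[0,1] (-(s**2/2 - s/2)) ds = 1/12.

1/12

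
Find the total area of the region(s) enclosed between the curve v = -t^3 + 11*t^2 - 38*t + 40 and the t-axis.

The curve meets the t-axis where -t^3 + 11*t^2 - 38*t + 40 = 0, i.e. -(t - 5)*(t - 4)*(t - 2) = 0, at t = 2, 4, 5.
On [2, 4] the curve lies below the axis; ∫[2,4] (-t^3 + 11*t^2 - 38*t + 40) dt = -8/3, giving area 8/3.
On [4, 5] the curve lies above the axis; ∫[4,5] (-t^3 + 11*t^2 - 38*t + 40) dt = 5/12, giving area 5/12.
Total area = 8/3 + 5/12 = 37/12.

37/12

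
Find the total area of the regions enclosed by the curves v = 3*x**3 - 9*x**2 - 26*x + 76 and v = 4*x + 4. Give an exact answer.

1221/4

Set the curves equal: 3*x**3 - 9*x**2 - 26*x + 76 = 4*x + 4, so 3*x**3 - 9*x**2 - 30*x + 72 = 0, which factors as 3*(x - 4)*(x - 2)*(x + 3) = 0. The curves meet at x = -3, 2, 4.
On [-3, 2], v = 3*x**3 - 9*x**2 - 26*x + 76 is on top; that piece has area ∫[-3,2] (3*x**3 - 9*x**2 - 30*x + 72) dx = 1125/4.
On [2, 4], v = 4*x + 4 is on top; that piece has area ∫[2,4] (-(3*x**3 - 9*x**2 - 30*x + 72)) dx = 24.
Total enclosed area = 1125/4 + 24 = 1221/4.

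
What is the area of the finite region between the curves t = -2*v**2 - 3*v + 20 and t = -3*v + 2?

Both boundary curves give t as a function of v, so integrate with respect to v. Setting them equal: -2*v**2 + 18 = 0, i.e. -2*(v - 3)*(v + 3) = 0, so they meet at v = -3, 3.
For v in [-3, 3], t = -2*v**2 - 3*v + 20 is on the right; area = ∫[-3,3] (-2*v**2 + 18) dv = 72.

72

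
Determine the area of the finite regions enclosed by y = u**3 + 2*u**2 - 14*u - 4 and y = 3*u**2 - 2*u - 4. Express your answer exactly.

Set the curves equal: u**3 + 2*u**2 - 14*u - 4 = 3*u**2 - 2*u - 4, so u**3 - u**2 - 12*u = 0, which factors as u*(u - 4)*(u + 3) = 0. The curves meet at u = -3, 0, 4.
On [-3, 0], y = u**3 + 2*u**2 - 14*u - 4 is on top; that piece has area ∫[-3,0] (u**3 - u**2 - 12*u) du = 99/4.
On [0, 4], y = 3*u**2 - 2*u - 4 is on top; that piece has area ∫[0,4] (-(u**3 - u**2 - 12*u)) du = 160/3.
Total enclosed area = 99/4 + 160/3 = 937/12.

937/12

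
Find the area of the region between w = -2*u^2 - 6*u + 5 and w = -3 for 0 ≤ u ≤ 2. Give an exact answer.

10

The difference (-2*u^2 - 6*u + 5) - (-3) = -2*u^2 - 6*u + 8 changes sign at u = 1 inside [0, 2], so split the integral there.
∫[0,1] (-2*u^2 - 6*u + 8) du = 13/3.
∫[1,2] (-2*u^2 - 6*u + 8) du = -17/3; the area of that piece is 17/3.
Total area = 13/3 + 17/3 = 10.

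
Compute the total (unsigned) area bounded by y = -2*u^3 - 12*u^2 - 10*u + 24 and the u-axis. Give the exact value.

131/2

The curve meets the u-axis where -2*u^3 - 12*u^2 - 10*u + 24 = 0, i.e. -2*(u - 1)*(u + 3)*(u + 4) = 0, at u = -4, -3, 1.
On [-4, -3] the curve lies below the axis; ∫[-4,-3] (-2*u^3 - 12*u^2 - 10*u + 24) du = -3/2, giving area 3/2.
On [-3, 1] the curve lies above the axis; ∫[-3,1] (-2*u^3 - 12*u^2 - 10*u + 24) du = 64, giving area 64.
Total area = 3/2 + 64 = 131/2.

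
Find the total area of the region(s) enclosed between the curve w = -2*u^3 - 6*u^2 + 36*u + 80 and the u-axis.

999/2

The curve meets the u-axis where -2*u^3 - 6*u^2 + 36*u + 80 = 0, i.e. -2*(u - 4)*(u + 2)*(u + 5) = 0, at u = -5, -2, 4.
On [-5, -2] the curve lies below the axis; ∫[-5,-2] (-2*u^3 - 6*u^2 + 36*u + 80) du = -135/2, giving area 135/2.
On [-2, 4] the curve lies above the axis; ∫[-2,4] (-2*u^3 - 6*u^2 + 36*u + 80) du = 432, giving area 432.
Total area = 135/2 + 432 = 999/2.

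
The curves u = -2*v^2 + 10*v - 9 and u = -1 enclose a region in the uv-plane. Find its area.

Both boundary curves give u as a function of v, so integrate with respect to v. Setting them equal: -2*v^2 + 10*v - 8 = 0, i.e. -2*(v - 4)*(v - 1) = 0, so they meet at v = 1, 4.
For v in [1, 4], u = -2*v^2 + 10*v - 9 is on the right; area = ∫[1,4] (-2*v^2 + 10*v - 8) dv = 9.

9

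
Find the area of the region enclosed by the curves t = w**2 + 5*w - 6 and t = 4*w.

125/6

Both boundary curves give t as a function of w, so integrate with respect to w. Setting them equal: w**2 + w - 6 = 0, i.e. (w - 2)*(w + 3) = 0, so they meet at w = -3, 2.
For w in [-3, 2], t = w**2 + 5*w - 6 is on the left; area = ∫[-3,2] (-(w**2 + w - 6)) dw = 125/6.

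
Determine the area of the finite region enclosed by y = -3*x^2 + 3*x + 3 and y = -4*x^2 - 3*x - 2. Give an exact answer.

Set the curves equal: -3*x^2 + 3*x + 3 = -4*x^2 - 3*x - 2, so x^2 + 6*x + 5 = 0, which factors as (x + 1)*(x + 5) = 0. The curves meet at x = -5, -1.
On [-5, -1], y = -4*x^2 - 3*x - 2 is on top; that piece has area ∫[-5,-1] (-(x^2 + 6*x + 5)) dx = 32/3.

32/3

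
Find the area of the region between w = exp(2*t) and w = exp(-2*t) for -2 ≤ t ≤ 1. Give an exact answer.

-2 + exp(-4)/2 + exp(-2)/2 + exp(2)/2 + exp(4)/2

The difference (exp(2*t)) - (exp(-2*t)) = exp(2*t) - exp(-2*t) changes sign at t = 0 inside [-2, 1], so split the integral there.
∫[-2,0] (exp(2*t) - exp(-2*t)) dt = -exp(4)/2 - exp(-4)/2 + 1; the area of that piece is -1 + exp(-4)/2 + exp(4)/2.
∫[0,1] (exp(2*t) - exp(-2*t)) dt = -1 + exp(-2)/2 + exp(2)/2.
Total area = (-1 + exp(-4)/2 + exp(4)/2) + (-1 + exp(-2)/2 + exp(2)/2) = -2 + exp(-4)/2 + exp(-2)/2 + exp(2)/2 + exp(4)/2.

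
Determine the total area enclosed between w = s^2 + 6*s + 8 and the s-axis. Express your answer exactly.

4/3

The curve meets the s-axis where s^2 + 6*s + 8 = 0, i.e. (s + 2)*(s + 4) = 0, at s = -4, -2.
On [-4, -2] the curve lies below the axis; ∫[-4,-2] (s^2 + 6*s + 8) ds = -4/3, giving area 4/3.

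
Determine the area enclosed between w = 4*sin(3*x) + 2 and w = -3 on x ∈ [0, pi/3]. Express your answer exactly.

On [0, pi/3], (4*sin(3*x) + 2) - (-3) = 4*sin(3*x) + 5 is ≥ 0 throughout, so the area is a single integral of |4*sin(3*x) + 5|.
∫[0,pi/3] (4*sin(3*x) + 5) dx = 8/3 + 5*pi/3.

8/3 + 5*pi/3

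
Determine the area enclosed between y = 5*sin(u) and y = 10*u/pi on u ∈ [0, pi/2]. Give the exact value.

5 - 5*pi/4

On [0, pi/2], (5*sin(u)) - (10*u/pi) = -10*u/pi + 5*sin(u) is ≥ 0 throughout, so the area is a single integral of |-10*u/pi + 5*sin(u)|.
∫[0,pi/2] (-10*u/pi + 5*sin(u)) du = 5 - 5*pi/4.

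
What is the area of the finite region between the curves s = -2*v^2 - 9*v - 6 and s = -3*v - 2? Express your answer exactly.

1/3

Both boundary curves give s as a function of v, so integrate with respect to v. Setting them equal: -2*v^2 - 6*v - 4 = 0, i.e. -2*(v + 1)*(v + 2) = 0, so they meet at v = -2, -1.
For v in [-2, -1], s = -2*v^2 - 9*v - 6 is on the right; area = ∫[-2,-1] (-2*v^2 - 6*v - 4) dv = 1/3.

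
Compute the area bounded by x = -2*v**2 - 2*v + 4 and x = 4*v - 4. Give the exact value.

Both boundary curves give x as a function of v, so integrate with respect to v. Setting them equal: -2*v**2 - 6*v + 8 = 0, i.e. -2*(v - 1)*(v + 4) = 0, so they meet at v = -4, 1.
For v in [-4, 1], x = -2*v**2 - 2*v + 4 is on the right; area = ∫[-4,1] (-2*v**2 - 6*v + 8) dv = 125/3.

125/3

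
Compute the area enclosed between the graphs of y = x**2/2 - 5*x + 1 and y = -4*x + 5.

Set the curves equal: x**2/2 - 5*x + 1 = -4*x + 5, so x**2/2 - x - 4 = 0, which factors as (x - 4)*(x + 2)/2 = 0. The curves meet at x = -2, 4.
On [-2, 4], y = -4*x + 5 is on top; that piece has area ∫[-2,4] (-(x**2/2 - x - 4)) dx = 18.

18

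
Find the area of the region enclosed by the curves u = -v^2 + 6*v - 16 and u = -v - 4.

Both boundary curves give u as a function of v, so integrate with respect to v. Setting them equal: -v^2 + 7*v - 12 = 0, i.e. -(v - 4)*(v - 3) = 0, so they meet at v = 3, 4.
For v in [3, 4], u = -v^2 + 6*v - 16 is on the right; area = ∫[3,4] (-v^2 + 7*v - 12) dv = 1/6.

1/6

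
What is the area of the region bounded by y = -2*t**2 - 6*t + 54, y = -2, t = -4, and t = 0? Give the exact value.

688/3

On [-4, 0], (-2*t**2 - 6*t + 54) - (-2) = -2*t**2 - 6*t + 56 is ≥ 0 throughout, so the area is a single integral of |-2*t**2 - 6*t + 56|.
∫[-4,0] (-2*t**2 - 6*t + 56) dt = 688/3.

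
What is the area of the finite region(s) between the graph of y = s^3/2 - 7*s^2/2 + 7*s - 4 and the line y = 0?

37/24

The curve meets the s-axis where s^3/2 - 7*s^2/2 + 7*s - 4 = 0, i.e. (s - 4)*(s - 2)*(s - 1)/2 = 0, at s = 1, 2, 4.
On [1, 2] the curve lies above the axis; ∫[1,2] (s^3/2 - 7*s^2/2 + 7*s - 4) ds = 5/24, giving area 5/24.
On [2, 4] the curve lies below the axis; ∫[2,4] (s^3/2 - 7*s^2/2 + 7*s - 4) ds = -4/3, giving area 4/3.
Total area = 5/24 + 4/3 = 37/24.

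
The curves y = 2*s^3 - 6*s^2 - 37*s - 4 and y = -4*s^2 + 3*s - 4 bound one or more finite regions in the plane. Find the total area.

2521/6

Set the curves equal: 2*s^3 - 6*s^2 - 37*s - 4 = -4*s^2 + 3*s - 4, so 2*s^3 - 2*s^2 - 40*s = 0, which factors as 2*s*(s - 5)*(s + 4) = 0. The curves meet at s = -4, 0, 5.
On [-4, 0], y = 2*s^3 - 6*s^2 - 37*s - 4 is on top; that piece has area ∫[-4,0] (2*s^3 - 2*s^2 - 40*s) ds = 448/3.
On [0, 5], y = -4*s^2 + 3*s - 4 is on top; that piece has area ∫[0,5] (-(2*s^3 - 2*s^2 - 40*s)) ds = 1625/6.
Total enclosed area = 448/3 + 1625/6 = 2521/6.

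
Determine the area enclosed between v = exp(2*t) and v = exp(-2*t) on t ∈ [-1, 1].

The difference (exp(2*t)) - (exp(-2*t)) = exp(2*t) - exp(-2*t) changes sign at t = 0 inside [-1, 1], so split the integral there.
∫[-1,0] (exp(2*t) - exp(-2*t)) dt = -exp(2)/2 - exp(-2)/2 + 1; the area of that piece is -1 + exp(-2)/2 + exp(2)/2.
∫[0,1] (exp(2*t) - exp(-2*t)) dt = -1 + exp(-2)/2 + exp(2)/2.
Total area = (-1 + exp(-2)/2 + exp(2)/2) + (-1 + exp(-2)/2 + exp(2)/2) = -2 + exp(-2) + exp(2).

-2 + exp(-2) + exp(2)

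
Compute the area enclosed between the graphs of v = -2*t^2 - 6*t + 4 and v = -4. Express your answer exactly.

Set the curves equal: -2*t^2 - 6*t + 4 = -4, so -2*t^2 - 6*t + 8 = 0, which factors as -2*(t - 1)*(t + 4) = 0. The curves meet at t = -4, 1.
On [-4, 1], v = -2*t^2 - 6*t + 4 is on top; that piece has area ∫[-4,1] (-2*t^2 - 6*t + 8) dt = 125/3.

125/3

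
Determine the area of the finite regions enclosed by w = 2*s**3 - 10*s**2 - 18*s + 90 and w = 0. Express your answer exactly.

1136/3

Set the curves equal: 2*s**3 - 10*s**2 - 18*s + 90 = 0, so 2*s**3 - 10*s**2 - 18*s + 90 = 0, which factors as 2*(s - 5)*(s - 3)*(s + 3) = 0. The curves meet at s = -3, 3, 5.
On [-3, 3], w = 2*s**3 - 10*s**2 - 18*s + 90 is on top; that piece has area ∫[-3,3] (2*s**3 - 10*s**2 - 18*s + 90) ds = 360.
On [3, 5], w = 0 is on top; that piece has area ∫[3,5] (-(2*s**3 - 10*s**2 - 18*s + 90)) ds = 56/3.
Total enclosed area = 360 + 56/3 = 1136/3.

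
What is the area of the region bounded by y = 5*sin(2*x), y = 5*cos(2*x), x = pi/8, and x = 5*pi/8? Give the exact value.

5*sqrt(2)

On [pi/8, 5*pi/8], (5*sin(2*x)) - (5*cos(2*x)) = 5*sin(2*x) - 5*cos(2*x) is ≥ 0 throughout, so the area is a single integral of |5*sin(2*x) - 5*cos(2*x)|.
∫[pi/8,5*pi/8] (5*sin(2*x) - 5*cos(2*x)) dx = 5*sqrt(2).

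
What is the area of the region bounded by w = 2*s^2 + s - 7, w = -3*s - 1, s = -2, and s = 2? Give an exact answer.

68/3

The difference (2*s^2 + s - 7) - (-3*s - 1) = 2*s^2 + 4*s - 6 changes sign at s = 1 inside [-2, 2], so split the integral there.
∫[-2,1] (2*s^2 + 4*s - 6) ds = -18; the area of that piece is 18.
∫[1,2] (2*s^2 + 4*s - 6) ds = 14/3.
Total area = 18 + 14/3 = 68/3.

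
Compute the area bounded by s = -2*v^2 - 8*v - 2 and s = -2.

Both boundary curves give s as a function of v, so integrate with respect to v. Setting them equal: -2*v^2 - 8*v = 0, i.e. -2*v*(v + 4) = 0, so they meet at v = -4, 0.
For v in [-4, 0], s = -2*v^2 - 8*v - 2 is on the right; area = ∫[-4,0] (-2*v^2 - 8*v) dv = 64/3.

64/3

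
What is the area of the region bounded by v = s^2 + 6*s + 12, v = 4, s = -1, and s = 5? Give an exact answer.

On [-1, 5], (s^2 + 6*s + 12) - (4) = s^2 + 6*s + 8 is ≥ 0 throughout, so the area is a single integral of |s^2 + 6*s + 8|.
∫[-1,5] (s^2 + 6*s + 8) ds = 162.

162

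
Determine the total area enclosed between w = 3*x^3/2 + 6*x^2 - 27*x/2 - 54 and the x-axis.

1741/8

The curve meets the x-axis where 3*x^3/2 + 6*x^2 - 27*x/2 - 54 = 0, i.e. 3*(x - 3)*(x + 3)*(x + 4)/2 = 0, at x = -4, -3, 3.
On [-4, -3] the curve lies above the axis; ∫[-4,-3] (3*x^3/2 + 6*x^2 - 27*x/2 - 54) dx = 13/8, giving area 13/8.
On [-3, 3] the curve lies below the axis; ∫[-3,3] (3*x^3/2 + 6*x^2 - 27*x/2 - 54) dx = -216, giving area 216.
Total area = 13/8 + 216 = 1741/8.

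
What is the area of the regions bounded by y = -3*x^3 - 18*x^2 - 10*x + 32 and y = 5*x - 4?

Set the curves equal: -3*x^3 - 18*x^2 - 10*x + 32 = 5*x - 4, so -3*x^3 - 18*x^2 - 15*x + 36 = 0, which factors as -3*(x - 1)*(x + 3)*(x + 4) = 0. The curves meet at x = -4, -3, 1.
On [-4, -3], y = 5*x - 4 is on top; that piece has area ∫[-4,-3] (-(-3*x^3 - 18*x^2 - 15*x + 36)) dx = 9/4.
On [-3, 1], y = -3*x^3 - 18*x^2 - 10*x + 32 is on top; that piece has area ∫[-3,1] (-3*x^3 - 18*x^2 - 15*x + 36) dx = 96.
Total enclosed area = 9/4 + 96 = 393/4.

393/4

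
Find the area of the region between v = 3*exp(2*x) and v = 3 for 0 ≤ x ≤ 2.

-15/2 + 3*exp(4)/2

On [0, 2], (3*exp(2*x)) - (3) = 3*exp(2*x) - 3 is ≥ 0 throughout, so the area is a single integral of |3*exp(2*x) - 3|.
∫[0,2] (3*exp(2*x) - 3) dx = -15/2 + 3*exp(4)/2.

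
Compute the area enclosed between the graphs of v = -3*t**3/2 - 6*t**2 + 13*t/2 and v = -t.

Set the curves equal: -3*t**3/2 - 6*t**2 + 13*t/2 = -t, so -3*t**3/2 - 6*t**2 + 15*t/2 = 0, which factors as -3*t*(t - 1)*(t + 5)/2 = 0. The curves meet at t = -5, 0, 1.
On [-5, 0], v = -t is on top; that piece has area ∫[-5,0] (-(-3*t**3/2 - 6*t**2 + 15*t/2)) dt = 875/8.
On [0, 1], v = -3*t**3/2 - 6*t**2 + 13*t/2 is on top; that piece has area ∫[0,1] (-3*t**3/2 - 6*t**2 + 15*t/2) dt = 11/8.
Total enclosed area = 875/8 + 11/8 = 443/4.

443/4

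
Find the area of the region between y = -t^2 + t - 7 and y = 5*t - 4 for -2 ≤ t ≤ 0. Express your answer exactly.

2

The difference (-t^2 + t - 7) - (5*t - 4) = -t^2 - 4*t - 3 changes sign at t = -1 inside [-2, 0], so split the integral there.
∫[-2,-1] (-t^2 - 4*t - 3) dt = 2/3.
∫[-1,0] (-t^2 - 4*t - 3) dt = -4/3; the area of that piece is 4/3.
Total area = 2/3 + 4/3 = 2.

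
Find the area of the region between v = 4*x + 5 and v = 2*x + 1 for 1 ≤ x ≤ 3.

On [1, 3], (4*x + 5) - (2*x + 1) = 2*x + 4 is ≥ 0 throughout, so the area is a single integral of |2*x + 4|.
∫[1,3] (2*x + 4) dx = 16.

16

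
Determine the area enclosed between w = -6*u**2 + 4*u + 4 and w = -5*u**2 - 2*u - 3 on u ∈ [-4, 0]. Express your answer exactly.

146/3

The difference (-6*u**2 + 4*u + 4) - (-5*u**2 - 2*u - 3) = -u**2 + 6*u + 7 changes sign at u = -1 inside [-4, 0], so split the integral there.
∫[-4,-1] (-u**2 + 6*u + 7) du = -45; the area of that piece is 45.
∫[-1,0] (-u**2 + 6*u + 7) du = 11/3.
Total area = 45 + 11/3 = 146/3.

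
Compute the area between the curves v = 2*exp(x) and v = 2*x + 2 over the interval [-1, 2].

On [-1, 2], (2*exp(x)) - (2*x + 2) = -2*x + 2*exp(x) - 2 is ≥ 0 throughout, so the area is a single integral of |-2*x + 2*exp(x) - 2|.
∫[-1,2] (-2*x + 2*exp(x) - 2) dx = -9 - 2*exp(-1) + 2*exp(2).

-9 - 2*exp(-1) + 2*exp(2)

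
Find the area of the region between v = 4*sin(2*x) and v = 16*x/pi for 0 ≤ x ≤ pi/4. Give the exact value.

On [0, pi/4], (4*sin(2*x)) - (16*x/pi) = -16*x/pi + 4*sin(2*x) is ≥ 0 throughout, so the area is a single integral of |-16*x/pi + 4*sin(2*x)|.
∫[0,pi/4] (-16*x/pi + 4*sin(2*x)) dx = 2 - pi/2.

2 - pi/2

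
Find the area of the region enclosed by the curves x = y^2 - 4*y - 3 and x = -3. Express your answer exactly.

Both boundary curves give x as a function of y, so integrate with respect to y. Setting them equal: y^2 - 4*y = 0, i.e. y*(y - 4) = 0, so they meet at y = 0, 4.
For y in [0, 4], x = y^2 - 4*y - 3 is on the left; area = ∫[0,4] (-(y^2 - 4*y)) dy = 32/3.

32/3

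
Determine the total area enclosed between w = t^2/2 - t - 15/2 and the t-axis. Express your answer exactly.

128/3

The curve meets the t-axis where t^2/2 - t - 15/2 = 0, i.e. (t - 5)*(t + 3)/2 = 0, at t = -3, 5.
On [-3, 5] the curve lies below the axis; ∫[-3,5] (t^2/2 - t - 15/2) dt = -128/3, giving area 128/3.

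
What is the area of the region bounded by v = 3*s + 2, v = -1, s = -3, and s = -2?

On [-3, -2], (3*s + 2) - (-1) = 3*s + 3 is ≤ 0 throughout, so the area is a single integral of |3*s + 3|.
∫[-3,-2] (3*s + 3) ds = -9/2; the area of that piece is 9/2.

9/2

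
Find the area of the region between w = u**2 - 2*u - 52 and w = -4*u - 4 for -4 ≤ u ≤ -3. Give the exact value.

On [-4, -3], (u**2 - 2*u - 52) - (-4*u - 4) = u**2 + 2*u - 48 is ≤ 0 throughout, so the area is a single integral of |u**2 + 2*u - 48|.
∫[-4,-3] (u**2 + 2*u - 48) du = -128/3; the area of that piece is 128/3.

128/3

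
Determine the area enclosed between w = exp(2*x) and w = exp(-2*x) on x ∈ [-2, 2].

-2 + exp(-4) + exp(4)

The difference (exp(2*x)) - (exp(-2*x)) = exp(2*x) - exp(-2*x) changes sign at x = 0 inside [-2, 2], so split the integral there.
∫[-2,0] (exp(2*x) - exp(-2*x)) dx = -exp(4)/2 - exp(-4)/2 + 1; the area of that piece is -1 + exp(-4)/2 + exp(4)/2.
∫[0,2] (exp(2*x) - exp(-2*x)) dx = -1 + exp(-4)/2 + exp(4)/2.
Total area = (-1 + exp(-4)/2 + exp(4)/2) + (-1 + exp(-4)/2 + exp(4)/2) = -2 + exp(-4) + exp(4).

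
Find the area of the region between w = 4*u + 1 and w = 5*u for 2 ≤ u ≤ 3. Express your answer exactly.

On [2, 3], (4*u + 1) - (5*u) = -u + 1 is ≤ 0 throughout, so the area is a single integral of |-u + 1|.
∫[2,3] (-u + 1) du = -3/2; the area of that piece is 3/2.

3/2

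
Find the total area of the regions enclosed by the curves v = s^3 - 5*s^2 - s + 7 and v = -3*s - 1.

253/12

Set the curves equal: s^3 - 5*s^2 - s + 7 = -3*s - 1, so s^3 - 5*s^2 + 2*s + 8 = 0, which factors as (s - 4)*(s - 2)*(s + 1) = 0. The curves meet at s = -1, 2, 4.
On [-1, 2], v = s^3 - 5*s^2 - s + 7 is on top; that piece has area ∫[-1,2] (s^3 - 5*s^2 + 2*s + 8) ds = 63/4.
On [2, 4], v = -3*s - 1 is on top; that piece has area ∫[2,4] (-(s^3 - 5*s^2 + 2*s + 8)) ds = 16/3.
Total enclosed area = 63/4 + 16/3 = 253/12.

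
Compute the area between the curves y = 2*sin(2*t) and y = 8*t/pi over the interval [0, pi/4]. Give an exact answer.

1 - pi/4

On [0, pi/4], (2*sin(2*t)) - (8*t/pi) = -8*t/pi + 2*sin(2*t) is ≥ 0 throughout, so the area is a single integral of |-8*t/pi + 2*sin(2*t)|.
∫[0,pi/4] (-8*t/pi + 2*sin(2*t)) dt = 1 - pi/4.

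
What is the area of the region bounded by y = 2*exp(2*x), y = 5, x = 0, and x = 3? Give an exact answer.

-19 - 11*log(2)/2 + log(10)/2 + 9*log(5)/2 + exp(6)

The difference (2*exp(2*x)) - (5) = 2*exp(2*x) - 5 changes sign at x = -log(2)/2 + log(5)/2 inside [0, 3], so split the integral there.
∫[0,-log(2)/2 + log(5)/2] (2*exp(2*x) - 5) dx = log(4*sqrt(10)/125) + 3/2; the area of that piece is -3/2 + log(25*sqrt(10)/8).
∫[-log(2)/2 + log(5)/2,3] (2*exp(2*x) - 5) dx = -35/2 - 5*log(2)/2 + 5*log(5)/2 + exp(6).
Total area = (-3/2 + log(25*sqrt(10)/8)) + (-35/2 - 5*log(2)/2 + 5*log(5)/2 + exp(6)) = -19 - 11*log(2)/2 + log(10)/2 + 9*log(5)/2 + exp(6).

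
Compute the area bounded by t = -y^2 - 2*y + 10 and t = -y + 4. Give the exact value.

Both boundary curves give t as a function of y, so integrate with respect to y. Setting them equal: -y^2 - y + 6 = 0, i.e. -(y - 2)*(y + 3) = 0, so they meet at y = -3, 2.
For y in [-3, 2], t = -y^2 - 2*y + 10 is on the right; area = ∫[-3,2] (-y^2 - y + 6) dy = 125/6.

125/6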